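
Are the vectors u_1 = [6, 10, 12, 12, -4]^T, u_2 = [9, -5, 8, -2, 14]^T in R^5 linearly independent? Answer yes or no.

yes

Form the matrix with these vectors as rows and row reduce.
R2 ← R2 − (3/2)·R1: [0, -20, -10, -20, 20]
2 nonzero rows, so the 2 vectors span a space of dimension 2.
Since 2 = 2, the vectors are linearly independent.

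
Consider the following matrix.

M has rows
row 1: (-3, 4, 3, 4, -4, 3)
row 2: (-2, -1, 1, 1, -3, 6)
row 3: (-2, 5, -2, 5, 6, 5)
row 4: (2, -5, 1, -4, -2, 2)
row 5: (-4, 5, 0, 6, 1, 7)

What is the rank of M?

4

Row reduce to echelon form.
R2 ← R2 − (2/3)·R1: [0, -11/3, -1, -5/3, -1/3, 4]
R3 ← R3 − (2/3)·R1: [0, 7/3, -4, 7/3, 26/3, 3]
R4 ← R4 + (2/3)·R1: [0, -7/3, 3, -4/3, -14/3, 4]
R5 ← R5 − (4/3)·R1: [0, -1/3, -4, 2/3, 19/3, 3]
R3 ← R3 + (7/11)·R2: [0, 0, -51/11, 14/11, 93/11, 61/11]
R4 ← R4 − (7/11)·R2: [0, 0, 40/11, -3/11, -49/11, 16/11]
R5 ← R5 − (1/11)·R2: [0, 0, -43/11, 9/11, 70/11, 29/11]
R4 ← R4 + (40/51)·R3: [0, 0, 0, 37/51, 37/17, 296/51]
R5 ← R5 − (43/51)·R3: [0, 0, 0, -13/51, -13/17, -104/51]
R5 ← R5 + (13/37)·R4: [0, 0, 0, 0, 0, 0]
Echelon form has 4 nonzero rows, so rank(M) = 4.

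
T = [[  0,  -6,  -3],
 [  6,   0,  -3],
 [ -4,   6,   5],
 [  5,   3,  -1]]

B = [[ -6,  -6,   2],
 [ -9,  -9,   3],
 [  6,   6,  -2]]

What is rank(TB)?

First compute TB:
[[ 36,  36, -12],
 [-54, -54,  18],
 [  0,   0,   0],
 [-63, -63,  21]]
Now row reduce the product.
R2 ← R2 + (3/2)·R1: [0, 0, 0]
R4 ← R4 + (7/4)·R1: [0, 0, 0]
1 nonzero row, so rank(TB) = 1.

1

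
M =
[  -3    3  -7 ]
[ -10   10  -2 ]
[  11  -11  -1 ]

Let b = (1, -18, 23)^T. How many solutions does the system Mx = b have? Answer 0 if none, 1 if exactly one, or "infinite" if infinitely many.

infinite

Row reduce the augmented matrix [M | b].
R2 ← R2 − (10/3)·R1: [0, 0, 64/3, -64/3]
R3 ← R3 + (11/3)·R1: [0, 0, -80/3, 80/3]
R3 ← R3 + (5/4)·R2: [0, 0, 0, 0]
The echelon form has 2 nonzero rows, and every pivot lies in the first 3 columns, so rank(M) = rank([M|b]) = 2.
The system is consistent.
rank = 2 < 3 unknowns, so there are infinitely many solutions.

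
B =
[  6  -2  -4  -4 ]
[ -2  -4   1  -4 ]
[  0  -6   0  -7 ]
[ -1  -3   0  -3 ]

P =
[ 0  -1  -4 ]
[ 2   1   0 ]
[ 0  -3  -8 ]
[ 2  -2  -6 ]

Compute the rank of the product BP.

First compute BP:
[[-12,  12,  32],
 [-16,   3,  24],
 [-26,   8,  42],
 [-12,   4,  22]]
Now row reduce the product.
R2 ← R2 − (4/3)·R1: [0, -13, -56/3]
R3 ← R3 − (13/6)·R1: [0, -18, -82/3]
R4 ← R4 − R1: [0, -8, -10]
R3 ← R3 − (18/13)·R2: [0, 0, -58/39]
R4 ← R4 − (8/13)·R2: [0, 0, 58/39]
R4 ← R4 + R3: [0, 0, 0]
3 nonzero rows, so rank(BP) = 3.

3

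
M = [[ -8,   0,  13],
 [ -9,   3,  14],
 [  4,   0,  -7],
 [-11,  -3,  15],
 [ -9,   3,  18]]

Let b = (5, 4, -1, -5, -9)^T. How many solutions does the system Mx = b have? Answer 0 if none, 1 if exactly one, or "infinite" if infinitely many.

0

Row reduce the augmented matrix [M | b].
R2 ← R2 − (9/8)·R1: [0, 3, -5/8, -13/8]
R3 ← R3 + (1/2)·R1: [0, 0, -1/2, 3/2]
R4 ← R4 − (11/8)·R1: [0, -3, -23/8, -95/8]
R5 ← R5 − (9/8)·R1: [0, 3, 27/8, -117/8]
R4 ← R4 + R2: [0, 0, -7/2, -27/2]
R5 ← R5 − R2: [0, 0, 4, -13]
R4 ← R4 − (7)·R3: [0, 0, 0, -24]
R5 ← R5 + (8)·R3: [0, 0, 0, -1]
R5 ← R5 − (1/24)·R4: [0, 0, 0, 0]
The echelon form has 4 nonzero rows; the last pivot sits in the augmented column, so rank(M) = 3 but rank([M|b]) = 4.
Since the ranks differ, the system is inconsistent.
It has no solutions.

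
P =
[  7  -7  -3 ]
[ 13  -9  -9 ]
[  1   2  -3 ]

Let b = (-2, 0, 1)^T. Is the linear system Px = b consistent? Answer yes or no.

Row reduce the augmented matrix [P | b].
R2 ← R2 − (13/7)·R1: [0, 4, -24/7, 26/7]
R3 ← R3 − (1/7)·R1: [0, 3, -18/7, 9/7]
R3 ← R3 − (3/4)·R2: [0, 0, 0, -3/2]
The echelon form has 3 nonzero rows; the last pivot sits in the augmented column, so rank(P) = 2 but rank([P|b]) = 3.
Since the ranks differ, the system is inconsistent.

no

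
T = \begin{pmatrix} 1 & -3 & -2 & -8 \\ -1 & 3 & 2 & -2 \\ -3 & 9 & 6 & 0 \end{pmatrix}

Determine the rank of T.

2

Row reduce to echelon form.
R2 ← R2 + R1: [0, 0, 0, -10]
R3 ← R3 + (3)·R1: [0, 0, 0, -24]
R3 ← R3 − (12/5)·R2: [0, 0, 0, 0]
Echelon form has 2 nonzero rows, so rank(T) = 2.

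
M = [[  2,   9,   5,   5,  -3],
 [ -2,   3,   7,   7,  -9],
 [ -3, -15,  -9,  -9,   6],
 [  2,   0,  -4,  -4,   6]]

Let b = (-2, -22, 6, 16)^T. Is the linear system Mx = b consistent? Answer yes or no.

yes

Row reduce the augmented matrix [M | b].
R2 ← R2 + R1: [0, 12, 12, 12, -12, -24]
R3 ← R3 + (3/2)·R1: [0, -3/2, -3/2, -3/2, 3/2, 3]
R4 ← R4 − R1: [0, -9, -9, -9, 9, 18]
R3 ← R3 + (1/8)·R2: [0, 0, 0, 0, 0, 0]
R4 ← R4 + (3/4)·R2: [0, 0, 0, 0, 0, 0]
The echelon form has 2 nonzero rows, and every pivot lies in the first 5 columns, so rank(M) = rank([M|b]) = 2.
The system is consistent.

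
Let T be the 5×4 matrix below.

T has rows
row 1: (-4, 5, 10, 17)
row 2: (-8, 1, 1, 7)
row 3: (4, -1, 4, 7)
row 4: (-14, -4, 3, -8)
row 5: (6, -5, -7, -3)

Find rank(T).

4

Row reduce to echelon form.
R2 ← R2 − (2)·R1: [0, -9, -19, -27]
R3 ← R3 + R1: [0, 4, 14, 24]
R4 ← R4 − (7/2)·R1: [0, -43/2, -32, -135/2]
R5 ← R5 + (3/2)·R1: [0, 5/2, 8, 45/2]
R3 ← R3 + (4/9)·R2: [0, 0, 50/9, 12]
R4 ← R4 − (43/18)·R2: [0, 0, 241/18, -3]
R5 ← R5 + (5/18)·R2: [0, 0, 49/18, 15]
R4 ← R4 − (241/100)·R3: [0, 0, 0, -798/25]
R5 ← R5 − (49/100)·R3: [0, 0, 0, 228/25]
R5 ← R5 + (2/7)·R4: [0, 0, 0, 0]
Echelon form has 4 nonzero rows, so rank(T) = 4.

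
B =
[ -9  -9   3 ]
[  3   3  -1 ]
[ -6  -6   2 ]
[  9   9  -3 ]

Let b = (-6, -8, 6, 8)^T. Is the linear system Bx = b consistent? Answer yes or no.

no

Row reduce the augmented matrix [B | b].
R2 ← R2 + (1/3)·R1: [0, 0, 0, -10]
R3 ← R3 − (2/3)·R1: [0, 0, 0, 10]
R4 ← R4 + R1: [0, 0, 0, 2]
R3 ← R3 + R2: [0, 0, 0, 0]
R4 ← R4 + (1/5)·R2: [0, 0, 0, 0]
The echelon form has 2 nonzero rows; the last pivot sits in the augmented column, so rank(B) = 1 but rank([B|b]) = 2.
Since the ranks differ, the system is inconsistent.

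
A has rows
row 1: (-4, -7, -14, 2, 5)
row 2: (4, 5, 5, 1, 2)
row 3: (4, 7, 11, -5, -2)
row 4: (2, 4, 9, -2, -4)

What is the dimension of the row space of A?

Row reduce to echelon form.
R2 ← R2 + R1: [0, -2, -9, 3, 7]
R3 ← R3 + R1: [0, 0, -3, -3, 3]
R4 ← R4 + (1/2)·R1: [0, 1/2, 2, -1, -3/2]
R4 ← R4 + (1/4)·R2: [0, 0, -1/4, -1/4, 1/4]
R4 ← R4 − (1/12)·R3: [0, 0, 0, 0, 0]
Echelon form has 3 nonzero rows, so rank(A) = 3.
The row space has dimension equal to the rank: 3.

3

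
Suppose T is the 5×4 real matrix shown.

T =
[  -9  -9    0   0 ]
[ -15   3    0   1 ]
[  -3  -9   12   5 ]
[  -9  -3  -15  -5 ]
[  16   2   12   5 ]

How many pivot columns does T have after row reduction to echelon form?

Row reduce to echelon form.
R2 ← R2 − (5/3)·R1: [0, 18, 0, 1]
R3 ← R3 − (1/3)·R1: [0, -6, 12, 5]
R4 ← R4 − R1: [0, 6, -15, -5]
R5 ← R5 + (16/9)·R1: [0, -14, 12, 5]
R3 ← R3 + (1/3)·R2: [0, 0, 12, 16/3]
R4 ← R4 − (1/3)·R2: [0, 0, -15, -16/3]
R5 ← R5 + (7/9)·R2: [0, 0, 12, 52/9]
R4 ← R4 + (5/4)·R3: [0, 0, 0, 4/3]
R5 ← R5 − R3: [0, 0, 0, 4/9]
R5 ← R5 − (1/3)·R4: [0, 0, 0, 0]
Echelon form has 4 nonzero rows, so rank(T) = 4.
Each nonzero row contributes one pivot column: 4 pivot columns.

4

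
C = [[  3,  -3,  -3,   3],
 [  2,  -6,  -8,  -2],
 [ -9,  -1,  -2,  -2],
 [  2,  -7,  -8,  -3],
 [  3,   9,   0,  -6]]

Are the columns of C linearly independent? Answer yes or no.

Row reduce C to echelon form.
R2 ← R2 − (2/3)·R1: [0, -4, -6, -4]
R3 ← R3 + (3)·R1: [0, -10, -11, 7]
R4 ← R4 − (2/3)·R1: [0, -5, -6, -5]
R5 ← R5 − R1: [0, 12, 3, -9]
R3 ← R3 − (5/2)·R2: [0, 0, 4, 17]
R4 ← R4 − (5/4)·R2: [0, 0, 3/2, 0]
R5 ← R5 + (3)·R2: [0, 0, -15, -21]
R4 ← R4 − (3/8)·R3: [0, 0, 0, -51/8]
R5 ← R5 + (15/4)·R3: [0, 0, 0, 171/4]
R5 ← R5 + (114/17)·R4: [0, 0, 0, 0]
4 pivots among 4 columns.
Every column is a pivot column, so the columns are linearly independent.

yes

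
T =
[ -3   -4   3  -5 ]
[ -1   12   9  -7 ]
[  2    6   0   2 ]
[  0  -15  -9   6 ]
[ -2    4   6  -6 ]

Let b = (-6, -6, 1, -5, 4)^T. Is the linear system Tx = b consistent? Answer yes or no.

no

Row reduce the augmented matrix [T | b].
R2 ← R2 − (1/3)·R1: [0, 40/3, 8, -16/3, -4]
R3 ← R3 + (2/3)·R1: [0, 10/3, 2, -4/3, -3]
R5 ← R5 − (2/3)·R1: [0, 20/3, 4, -8/3, 8]
R3 ← R3 − (1/4)·R2: [0, 0, 0, 0, -2]
R4 ← R4 + (9/8)·R2: [0, 0, 0, 0, -19/2]
R5 ← R5 − (1/2)·R2: [0, 0, 0, 0, 10]
R4 ← R4 − (19/4)·R3: [0, 0, 0, 0, 0]
R5 ← R5 + (5)·R3: [0, 0, 0, 0, 0]
The echelon form has 3 nonzero rows; the last pivot sits in the augmented column, so rank(T) = 2 but rank([T|b]) = 3.
Since the ranks differ, the system is inconsistent.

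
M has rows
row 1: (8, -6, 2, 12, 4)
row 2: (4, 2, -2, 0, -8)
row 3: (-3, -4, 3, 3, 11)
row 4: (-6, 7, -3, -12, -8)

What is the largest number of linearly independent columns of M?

2

Row reduce to echelon form.
R2 ← R2 − (1/2)·R1: [0, 5, -3, -6, -10]
R3 ← R3 + (3/8)·R1: [0, -25/4, 15/4, 15/2, 25/2]
R4 ← R4 + (3/4)·R1: [0, 5/2, -3/2, -3, -5]
R3 ← R3 + (5/4)·R2: [0, 0, 0, 0, 0]
R4 ← R4 − (1/2)·R2: [0, 0, 0, 0, 0]
Echelon form has 2 nonzero rows, so rank(M) = 2.
The rank gives the maximum number of linearly independent columns: 2.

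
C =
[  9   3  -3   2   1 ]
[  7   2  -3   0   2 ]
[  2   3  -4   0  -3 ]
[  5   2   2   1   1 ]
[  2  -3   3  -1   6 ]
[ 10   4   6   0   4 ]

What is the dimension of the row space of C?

Row reduce to echelon form.
R2 ← R2 − (7/9)·R1: [0, -1/3, -2/3, -14/9, 11/9]
R3 ← R3 − (2/9)·R1: [0, 7/3, -10/3, -4/9, -29/9]
R4 ← R4 − (5/9)·R1: [0, 1/3, 11/3, -1/9, 4/9]
R5 ← R5 − (2/9)·R1: [0, -11/3, 11/3, -13/9, 52/9]
R6 ← R6 − (10/9)·R1: [0, 2/3, 28/3, -20/9, 26/9]
R3 ← R3 + (7)·R2: [0, 0, -8, -34/3, 16/3]
R4 ← R4 + R2: [0, 0, 3, -5/3, 5/3]
R5 ← R5 − (11)·R2: [0, 0, 11, 47/3, -23/3]
R6 ← R6 + (2)·R2: [0, 0, 8, -16/3, 16/3]
R4 ← R4 + (3/8)·R3: [0, 0, 0, -71/12, 11/3]
R5 ← R5 + (11/8)·R3: [0, 0, 0, 1/12, -1/3]
R6 ← R6 + R3: [0, 0, 0, -50/3, 32/3]
R5 ← R5 + (1/71)·R4: [0, 0, 0, 0, -20/71]
R6 ← R6 − (200/71)·R4: [0, 0, 0, 0, 24/71]
R6 ← R6 + (6/5)·R5: [0, 0, 0, 0, 0]
Echelon form has 5 nonzero rows, so rank(C) = 5.
The row space has dimension equal to the rank: 5.

5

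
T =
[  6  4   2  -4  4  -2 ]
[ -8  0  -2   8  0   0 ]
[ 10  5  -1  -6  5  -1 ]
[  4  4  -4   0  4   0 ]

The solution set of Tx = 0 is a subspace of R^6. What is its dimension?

3

Row reduce to echelon form.
R2 ← R2 + (4/3)·R1: [0, 16/3, 2/3, 8/3, 16/3, -8/3]
R3 ← R3 − (5/3)·R1: [0, -5/3, -13/3, 2/3, -5/3, 7/3]
R4 ← R4 − (2/3)·R1: [0, 4/3, -16/3, 8/3, 4/3, 4/3]
R3 ← R3 + (5/16)·R2: [0, 0, -33/8, 3/2, 0, 3/2]
R4 ← R4 − (1/4)·R2: [0, 0, -11/2, 2, 0, 2]
R4 ← R4 − (4/3)·R3: [0, 0, 0, 0, 0, 0]
3 nonzero rows, so rank(T) = 3.
T has 6 columns; by rank–nullity, nullity = 6 − 3 = 3.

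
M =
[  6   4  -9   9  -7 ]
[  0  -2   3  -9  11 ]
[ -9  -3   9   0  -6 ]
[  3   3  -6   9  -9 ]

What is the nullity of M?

3

Row reduce to echelon form.
R3 ← R3 + (3/2)·R1: [0, 3, -9/2, 27/2, -33/2]
R4 ← R4 − (1/2)·R1: [0, 1, -3/2, 9/2, -11/2]
R3 ← R3 + (3/2)·R2: [0, 0, 0, 0, 0]
R4 ← R4 + (1/2)·R2: [0, 0, 0, 0, 0]
2 nonzero rows, so rank(M) = 2.
M has 5 columns; by rank–nullity, nullity = 5 − 2 = 3.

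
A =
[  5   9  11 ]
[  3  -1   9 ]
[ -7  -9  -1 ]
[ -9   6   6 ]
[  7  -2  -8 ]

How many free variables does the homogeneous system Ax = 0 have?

Row reduce to echelon form.
R2 ← R2 − (3/5)·R1: [0, -32/5, 12/5]
R3 ← R3 + (7/5)·R1: [0, 18/5, 72/5]
R4 ← R4 + (9/5)·R1: [0, 111/5, 129/5]
R5 ← R5 − (7/5)·R1: [0, -73/5, -117/5]
R3 ← R3 + (9/16)·R2: [0, 0, 63/4]
R4 ← R4 + (111/32)·R2: [0, 0, 273/8]
R5 ← R5 − (73/32)·R2: [0, 0, -231/8]
R4 ← R4 − (13/6)·R3: [0, 0, 0]
R5 ← R5 + (11/6)·R3: [0, 0, 0]
3 nonzero rows, so rank(A) = 3.
A has 3 columns; by rank–nullity, nullity = 3 − 3 = 0.

0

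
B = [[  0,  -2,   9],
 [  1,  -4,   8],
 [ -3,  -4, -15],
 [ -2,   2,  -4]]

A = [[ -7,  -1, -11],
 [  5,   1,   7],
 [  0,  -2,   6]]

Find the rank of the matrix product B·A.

2

First compute BA:
[[-10, -20,  40],
 [-27, -21,   9],
 [  1,  29, -85],
 [ 24,  12,  12]]
Now row reduce the product.
R2 ← R2 − (27/10)·R1: [0, 33, -99]
R3 ← R3 + (1/10)·R1: [0, 27, -81]
R4 ← R4 + (12/5)·R1: [0, -36, 108]
R3 ← R3 − (9/11)·R2: [0, 0, 0]
R4 ← R4 + (12/11)·R2: [0, 0, 0]
2 nonzero rows, so rank(BA) = 2.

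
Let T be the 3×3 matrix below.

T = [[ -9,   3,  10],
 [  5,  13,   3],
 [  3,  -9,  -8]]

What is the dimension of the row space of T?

Row reduce to echelon form.
R2 ← R2 + (5/9)·R1: [0, 44/3, 77/9]
R3 ← R3 + (1/3)·R1: [0, -8, -14/3]
R3 ← R3 + (6/11)·R2: [0, 0, 0]
Echelon form has 2 nonzero rows, so rank(T) = 2.
The row space has dimension equal to the rank: 2.

2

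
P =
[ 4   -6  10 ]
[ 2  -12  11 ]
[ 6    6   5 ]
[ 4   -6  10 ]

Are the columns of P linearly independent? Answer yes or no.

no

Row reduce P to echelon form.
R2 ← R2 − (1/2)·R1: [0, -9, 6]
R3 ← R3 − (3/2)·R1: [0, 15, -10]
R4 ← R4 − R1: [0, 0, 0]
R3 ← R3 + (5/3)·R2: [0, 0, 0]
2 pivots among 3 columns.
Only 2 < 3 pivot columns, so the columns are linearly dependent.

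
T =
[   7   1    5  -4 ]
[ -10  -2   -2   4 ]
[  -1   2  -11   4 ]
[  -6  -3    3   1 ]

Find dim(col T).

3

Row reduce to echelon form.
R2 ← R2 + (10/7)·R1: [0, -4/7, 36/7, -12/7]
R3 ← R3 + (1/7)·R1: [0, 15/7, -72/7, 24/7]
R4 ← R4 + (6/7)·R1: [0, -15/7, 51/7, -17/7]
R3 ← R3 + (15/4)·R2: [0, 0, 9, -3]
R4 ← R4 − (15/4)·R2: [0, 0, -12, 4]
R4 ← R4 + (4/3)·R3: [0, 0, 0, 0]
Echelon form has 3 nonzero rows, so rank(T) = 3.
The column space has dimension equal to the rank: 3.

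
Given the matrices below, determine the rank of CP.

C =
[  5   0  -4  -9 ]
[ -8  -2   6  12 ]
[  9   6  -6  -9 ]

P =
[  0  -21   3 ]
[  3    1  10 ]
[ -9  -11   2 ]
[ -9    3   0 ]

First compute CP:
[[117, -88,   7],
 [-168, 136, -32],
 [153, -144,  75]]
Now row reduce the product.
R2 ← R2 + (56/39)·R1: [0, 376/39, -856/39]
R3 ← R3 − (17/13)·R1: [0, -376/13, 856/13]
R3 ← R3 + (3)·R2: [0, 0, 0]
2 nonzero rows, so rank(CP) = 2.

2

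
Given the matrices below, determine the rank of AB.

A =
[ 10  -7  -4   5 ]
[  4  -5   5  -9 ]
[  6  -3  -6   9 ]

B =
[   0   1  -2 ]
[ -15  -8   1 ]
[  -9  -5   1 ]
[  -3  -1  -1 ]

First compute AB:
[[126,  81, -36],
 [ 57,  28,   1],
 [ 72,  51, -30]]
Now row reduce the product.
R2 ← R2 − (19/42)·R1: [0, -121/14, 121/7]
R3 ← R3 − (4/7)·R1: [0, 33/7, -66/7]
R3 ← R3 + (6/11)·R2: [0, 0, 0]
2 nonzero rows, so rank(AB) = 2.

2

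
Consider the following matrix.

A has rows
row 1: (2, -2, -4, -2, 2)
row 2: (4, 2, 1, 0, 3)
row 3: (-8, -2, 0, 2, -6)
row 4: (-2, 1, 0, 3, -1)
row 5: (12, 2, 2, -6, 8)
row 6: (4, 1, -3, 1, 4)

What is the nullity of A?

Row reduce to echelon form.
R2 ← R2 − (2)·R1: [0, 6, 9, 4, -1]
R3 ← R3 + (4)·R1: [0, -10, -16, -6, 2]
R4 ← R4 + R1: [0, -1, -4, 1, 1]
R5 ← R5 − (6)·R1: [0, 14, 26, 6, -4]
R6 ← R6 − (2)·R1: [0, 5, 5, 5, 0]
R3 ← R3 + (5/3)·R2: [0, 0, -1, 2/3, 1/3]
R4 ← R4 + (1/6)·R2: [0, 0, -5/2, 5/3, 5/6]
R5 ← R5 − (7/3)·R2: [0, 0, 5, -10/3, -5/3]
R6 ← R6 − (5/6)·R2: [0, 0, -5/2, 5/3, 5/6]
R4 ← R4 − (5/2)·R3: [0, 0, 0, 0, 0]
R5 ← R5 + (5)·R3: [0, 0, 0, 0, 0]
R6 ← R6 − (5/2)·R3: [0, 0, 0, 0, 0]
3 nonzero rows, so rank(A) = 3.
A has 5 columns; by rank–nullity, nullity = 5 − 3 = 2.

2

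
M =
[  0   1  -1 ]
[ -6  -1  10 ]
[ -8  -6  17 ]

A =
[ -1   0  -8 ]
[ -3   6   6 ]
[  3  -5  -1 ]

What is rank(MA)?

2

First compute MA:
[[ -6,  11,   7],
 [ 39, -56,  32],
 [ 77, -121,  11]]
Now row reduce the product.
R2 ← R2 + (13/2)·R1: [0, 31/2, 155/2]
R3 ← R3 + (77/6)·R1: [0, 121/6, 605/6]
R3 ← R3 − (121/93)·R2: [0, 0, 0]
2 nonzero rows, so rank(MA) = 2.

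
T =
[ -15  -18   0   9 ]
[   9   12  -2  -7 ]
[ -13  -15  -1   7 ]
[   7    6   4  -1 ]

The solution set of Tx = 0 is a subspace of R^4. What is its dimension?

Row reduce to echelon form.
R2 ← R2 + (3/5)·R1: [0, 6/5, -2, -8/5]
R3 ← R3 − (13/15)·R1: [0, 3/5, -1, -4/5]
R4 ← R4 + (7/15)·R1: [0, -12/5, 4, 16/5]
R3 ← R3 − (1/2)·R2: [0, 0, 0, 0]
R4 ← R4 + (2)·R2: [0, 0, 0, 0]
2 nonzero rows, so rank(T) = 2.
T has 4 columns; by rank–nullity, nullity = 4 − 2 = 2.

2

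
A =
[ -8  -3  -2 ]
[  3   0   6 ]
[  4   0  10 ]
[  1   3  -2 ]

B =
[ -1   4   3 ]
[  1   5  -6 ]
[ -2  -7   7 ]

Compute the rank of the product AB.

First compute AB:
[[  9, -33, -20],
 [-15, -30,  51],
 [-24, -54,  82],
 [  6,  33, -29]]
Now row reduce the product.
R2 ← R2 + (5/3)·R1: [0, -85, 53/3]
R3 ← R3 + (8/3)·R1: [0, -142, 86/3]
R4 ← R4 − (2/3)·R1: [0, 55, -47/3]
R3 ← R3 − (142/85)·R2: [0, 0, -72/85]
R4 ← R4 + (11/17)·R2: [0, 0, -72/17]
R4 ← R4 − (5)·R3: [0, 0, 0]
3 nonzero rows, so rank(AB) = 3.

3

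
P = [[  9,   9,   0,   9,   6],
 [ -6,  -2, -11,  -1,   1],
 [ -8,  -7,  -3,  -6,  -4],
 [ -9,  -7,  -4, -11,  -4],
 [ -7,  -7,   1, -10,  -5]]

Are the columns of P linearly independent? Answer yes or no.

no

Row reduce P to echelon form.
R2 ← R2 + (2/3)·R1: [0, 4, -11, 5, 5]
R3 ← R3 + (8/9)·R1: [0, 1, -3, 2, 4/3]
R4 ← R4 + R1: [0, 2, -4, -2, 2]
R5 ← R5 + (7/9)·R1: [0, 0, 1, -3, -1/3]
R3 ← R3 − (1/4)·R2: [0, 0, -1/4, 3/4, 1/12]
R4 ← R4 − (1/2)·R2: [0, 0, 3/2, -9/2, -1/2]
R4 ← R4 + (6)·R3: [0, 0, 0, 0, 0]
R5 ← R5 + (4)·R3: [0, 0, 0, 0, 0]
3 pivots among 5 columns.
Only 3 < 5 pivot columns, so the columns are linearly dependent.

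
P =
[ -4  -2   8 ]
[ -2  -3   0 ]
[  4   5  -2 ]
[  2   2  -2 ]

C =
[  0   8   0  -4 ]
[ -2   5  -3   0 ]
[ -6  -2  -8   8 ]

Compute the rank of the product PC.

First compute PC:
[[-44, -58, -58,  80],
 [  6, -31,   9,   8],
 [  2,  61,   1, -32],
 [  8,  30,  10, -24]]
Now row reduce the product.
R2 ← R2 + (3/22)·R1: [0, -428/11, 12/11, 208/11]
R3 ← R3 + (1/22)·R1: [0, 642/11, -18/11, -312/11]
R4 ← R4 + (2/11)·R1: [0, 214/11, -6/11, -104/11]
R3 ← R3 + (3/2)·R2: [0, 0, 0, 0]
R4 ← R4 + (1/2)·R2: [0, 0, 0, 0]
2 nonzero rows, so rank(PC) = 2.

2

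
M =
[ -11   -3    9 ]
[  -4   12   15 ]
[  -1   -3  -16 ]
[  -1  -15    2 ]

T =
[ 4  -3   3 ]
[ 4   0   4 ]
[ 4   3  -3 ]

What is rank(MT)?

3

First compute MT:
[[-20,  60, -72],
 [ 92,  57,  -9],
 [-80, -45,  33],
 [-56,   9, -69]]
Now row reduce the product.
R2 ← R2 + (23/5)·R1: [0, 333, -1701/5]
R3 ← R3 − (4)·R1: [0, -285, 321]
R4 ← R4 − (14/5)·R1: [0, -159, 663/5]
R3 ← R3 + (95/111)·R2: [0, 0, 1104/37]
R4 ← R4 + (53/111)·R2: [0, 0, -1104/37]
R4 ← R4 + R3: [0, 0, 0]
3 nonzero rows, so rank(MT) = 3.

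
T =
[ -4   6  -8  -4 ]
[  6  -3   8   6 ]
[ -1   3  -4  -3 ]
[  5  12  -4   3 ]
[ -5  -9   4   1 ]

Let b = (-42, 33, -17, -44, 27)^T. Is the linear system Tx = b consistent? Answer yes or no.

yes

Row reduce the augmented matrix [T | b].
R2 ← R2 + (3/2)·R1: [0, 6, -4, 0, -30]
R3 ← R3 − (1/4)·R1: [0, 3/2, -2, -2, -13/2]
R4 ← R4 + (5/4)·R1: [0, 39/2, -14, -2, -193/2]
R5 ← R5 − (5/4)·R1: [0, -33/2, 14, 6, 159/2]
R3 ← R3 − (1/4)·R2: [0, 0, -1, -2, 1]
R4 ← R4 − (13/4)·R2: [0, 0, -1, -2, 1]
R5 ← R5 + (11/4)·R2: [0, 0, 3, 6, -3]
R4 ← R4 − R3: [0, 0, 0, 0, 0]
R5 ← R5 + (3)·R3: [0, 0, 0, 0, 0]
The echelon form has 3 nonzero rows, and every pivot lies in the first 4 columns, so rank(T) = rank([T|b]) = 3.
The system is consistent.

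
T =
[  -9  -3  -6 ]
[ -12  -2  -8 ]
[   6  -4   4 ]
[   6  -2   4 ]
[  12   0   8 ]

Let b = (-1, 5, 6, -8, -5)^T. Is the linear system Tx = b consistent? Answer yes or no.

no

Row reduce the augmented matrix [T | b].
R2 ← R2 − (4/3)·R1: [0, 2, 0, 19/3]
R3 ← R3 + (2/3)·R1: [0, -6, 0, 16/3]
R4 ← R4 + (2/3)·R1: [0, -4, 0, -26/3]
R5 ← R5 + (4/3)·R1: [0, -4, 0, -19/3]
R3 ← R3 + (3)·R2: [0, 0, 0, 73/3]
R4 ← R4 + (2)·R2: [0, 0, 0, 4]
R5 ← R5 + (2)·R2: [0, 0, 0, 19/3]
R4 ← R4 − (12/73)·R3: [0, 0, 0, 0]
R5 ← R5 − (19/73)·R3: [0, 0, 0, 0]
The echelon form has 3 nonzero rows; the last pivot sits in the augmented column, so rank(T) = 2 but rank([T|b]) = 3.
Since the ranks differ, the system is inconsistent.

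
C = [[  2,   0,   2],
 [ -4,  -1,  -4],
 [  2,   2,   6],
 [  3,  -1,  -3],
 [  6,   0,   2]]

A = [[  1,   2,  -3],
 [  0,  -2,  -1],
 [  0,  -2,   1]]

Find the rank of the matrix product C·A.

3

First compute CA:
[[  2,   0,  -4],
 [ -4,   2,   9],
 [  2, -12,  -2],
 [  3,  14, -11],
 [  6,   8, -16]]
Now row reduce the product.
R2 ← R2 + (2)·R1: [0, 2, 1]
R3 ← R3 − R1: [0, -12, 2]
R4 ← R4 − (3/2)·R1: [0, 14, -5]
R5 ← R5 − (3)·R1: [0, 8, -4]
R3 ← R3 + (6)·R2: [0, 0, 8]
R4 ← R4 − (7)·R2: [0, 0, -12]
R5 ← R5 − (4)·R2: [0, 0, -8]
R4 ← R4 + (3/2)·R3: [0, 0, 0]
R5 ← R5 + R3: [0, 0, 0]
3 nonzero rows, so rank(CA) = 3.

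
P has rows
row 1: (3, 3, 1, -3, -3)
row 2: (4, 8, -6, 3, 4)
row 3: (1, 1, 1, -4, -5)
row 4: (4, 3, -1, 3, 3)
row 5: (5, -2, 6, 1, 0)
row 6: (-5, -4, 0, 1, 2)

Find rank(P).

4

Row reduce to echelon form.
R2 ← R2 − (4/3)·R1: [0, 4, -22/3, 7, 8]
R3 ← R3 − (1/3)·R1: [0, 0, 2/3, -3, -4]
R4 ← R4 − (4/3)·R1: [0, -1, -7/3, 7, 7]
R5 ← R5 − (5/3)·R1: [0, -7, 13/3, 6, 5]
R6 ← R6 + (5/3)·R1: [0, 1, 5/3, -4, -3]
R4 ← R4 + (1/4)·R2: [0, 0, -25/6, 35/4, 9]
R5 ← R5 + (7/4)·R2: [0, 0, -17/2, 73/4, 19]
R6 ← R6 − (1/4)·R2: [0, 0, 7/2, -23/4, -5]
R4 ← R4 + (25/4)·R3: [0, 0, 0, -10, -16]
R5 ← R5 + (51/4)·R3: [0, 0, 0, -20, -32]
R6 ← R6 − (21/4)·R3: [0, 0, 0, 10, 16]
R5 ← R5 − (2)·R4: [0, 0, 0, 0, 0]
R6 ← R6 + R4: [0, 0, 0, 0, 0]
Echelon form has 4 nonzero rows, so rank(P) = 4.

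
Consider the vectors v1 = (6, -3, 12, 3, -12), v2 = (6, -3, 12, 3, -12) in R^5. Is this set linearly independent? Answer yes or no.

no

Form the matrix with these vectors as rows and row reduce.
R2 ← R2 − R1: [0, 0, 0, 0, 0]
1 nonzero row, so the 2 vectors span a space of dimension 1.
Since 1 < 2, the vectors are linearly dependent.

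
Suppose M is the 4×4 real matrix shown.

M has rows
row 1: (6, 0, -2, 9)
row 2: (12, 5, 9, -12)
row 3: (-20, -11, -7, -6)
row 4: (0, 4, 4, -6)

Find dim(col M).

Row reduce to echelon form.
R2 ← R2 − (2)·R1: [0, 5, 13, -30]
R3 ← R3 + (10/3)·R1: [0, -11, -41/3, 24]
R3 ← R3 + (11/5)·R2: [0, 0, 224/15, -42]
R4 ← R4 − (4/5)·R2: [0, 0, -32/5, 18]
R4 ← R4 + (3/7)·R3: [0, 0, 0, 0]
Echelon form has 3 nonzero rows, so rank(M) = 3.
The column space has dimension equal to the rank: 3.

3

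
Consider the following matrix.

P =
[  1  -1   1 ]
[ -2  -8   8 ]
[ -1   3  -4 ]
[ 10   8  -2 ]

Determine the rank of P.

3

Row reduce to echelon form.
R2 ← R2 + (2)·R1: [0, -10, 10]
R3 ← R3 + R1: [0, 2, -3]
R4 ← R4 − (10)·R1: [0, 18, -12]
R3 ← R3 + (1/5)·R2: [0, 0, -1]
R4 ← R4 + (9/5)·R2: [0, 0, 6]
R4 ← R4 + (6)·R3: [0, 0, 0]
Echelon form has 3 nonzero rows, so rank(P) = 3.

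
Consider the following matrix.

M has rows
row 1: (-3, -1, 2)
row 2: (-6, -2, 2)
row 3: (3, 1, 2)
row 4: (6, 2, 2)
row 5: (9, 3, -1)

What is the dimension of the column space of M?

2

Row reduce to echelon form.
R2 ← R2 − (2)·R1: [0, 0, -2]
R3 ← R3 + R1: [0, 0, 4]
R4 ← R4 + (2)·R1: [0, 0, 6]
R5 ← R5 + (3)·R1: [0, 0, 5]
R3 ← R3 + (2)·R2: [0, 0, 0]
R4 ← R4 + (3)·R2: [0, 0, 0]
R5 ← R5 + (5/2)·R2: [0, 0, 0]
Echelon form has 2 nonzero rows, so rank(M) = 2.
The column space has dimension equal to the rank: 2.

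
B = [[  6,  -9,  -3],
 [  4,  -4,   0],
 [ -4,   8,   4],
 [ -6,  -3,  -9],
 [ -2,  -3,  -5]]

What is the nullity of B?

1

Row reduce to echelon form.
R2 ← R2 − (2/3)·R1: [0, 2, 2]
R3 ← R3 + (2/3)·R1: [0, 2, 2]
R4 ← R4 + R1: [0, -12, -12]
R5 ← R5 + (1/3)·R1: [0, -6, -6]
R3 ← R3 − R2: [0, 0, 0]
R4 ← R4 + (6)·R2: [0, 0, 0]
R5 ← R5 + (3)·R2: [0, 0, 0]
2 nonzero rows, so rank(B) = 2.
B has 3 columns; by rank–nullity, nullity = 3 − 2 = 1.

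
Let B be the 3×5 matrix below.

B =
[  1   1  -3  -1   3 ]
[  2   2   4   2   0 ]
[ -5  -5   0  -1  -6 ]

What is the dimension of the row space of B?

Row reduce to echelon form.
R2 ← R2 − (2)·R1: [0, 0, 10, 4, -6]
R3 ← R3 + (5)·R1: [0, 0, -15, -6, 9]
R3 ← R3 + (3/2)·R2: [0, 0, 0, 0, 0]
Echelon form has 2 nonzero rows, so rank(B) = 2.
The row space has dimension equal to the rank: 2.

2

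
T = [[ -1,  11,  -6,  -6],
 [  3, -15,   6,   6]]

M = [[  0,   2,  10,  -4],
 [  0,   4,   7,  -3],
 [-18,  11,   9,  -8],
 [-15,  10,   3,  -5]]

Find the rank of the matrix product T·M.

First compute TM:
[[198, -84,  -5,  49],
 [-198,  72,  -3, -45]]
Now row reduce the product.
R2 ← R2 + R1: [0, -12, -8, 4]
2 nonzero rows, so rank(TM) = 2.

2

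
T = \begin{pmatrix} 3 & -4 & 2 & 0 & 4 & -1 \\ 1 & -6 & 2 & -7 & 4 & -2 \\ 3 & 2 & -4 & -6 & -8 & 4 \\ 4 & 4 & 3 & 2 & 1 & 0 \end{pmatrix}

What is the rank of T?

4

Row reduce to echelon form.
R2 ← R2 − (1/3)·R1: [0, -14/3, 4/3, -7, 8/3, -5/3]
R3 ← R3 − R1: [0, 6, -6, -6, -12, 5]
R4 ← R4 − (4/3)·R1: [0, 28/3, 1/3, 2, -13/3, 4/3]
R3 ← R3 + (9/7)·R2: [0, 0, -30/7, -15, -60/7, 20/7]
R4 ← R4 + (2)·R2: [0, 0, 3, -12, 1, -2]
R4 ← R4 + (7/10)·R3: [0, 0, 0, -45/2, -5, 0]
Echelon form has 4 nonzero rows, so rank(T) = 4.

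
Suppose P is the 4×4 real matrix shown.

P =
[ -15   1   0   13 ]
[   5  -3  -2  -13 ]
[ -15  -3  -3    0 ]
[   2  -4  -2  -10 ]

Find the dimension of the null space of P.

Row reduce to echelon form.
R2 ← R2 + (1/3)·R1: [0, -8/3, -2, -26/3]
R3 ← R3 − R1: [0, -4, -3, -13]
R4 ← R4 + (2/15)·R1: [0, -58/15, -2, -124/15]
R3 ← R3 − (3/2)·R2: [0, 0, 0, 0]
R4 ← R4 − (29/20)·R2: [0, 0, 9/10, 43/10]
Swap R3 ↔ R4
3 nonzero rows, so rank(P) = 3.
P has 4 columns; by rank–nullity, nullity = 4 − 3 = 1.

1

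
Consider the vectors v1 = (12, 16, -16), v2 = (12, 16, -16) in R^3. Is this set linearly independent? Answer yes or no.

Form the matrix with these vectors as rows and row reduce.
R2 ← R2 − R1: [0, 0, 0]
1 nonzero row, so the 2 vectors span a space of dimension 1.
Since 1 < 2, the vectors are linearly dependent.

no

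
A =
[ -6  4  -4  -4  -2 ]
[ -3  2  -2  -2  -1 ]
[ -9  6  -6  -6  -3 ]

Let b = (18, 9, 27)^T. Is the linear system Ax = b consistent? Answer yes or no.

yes

Row reduce the augmented matrix [A | b].
R2 ← R2 − (1/2)·R1: [0, 0, 0, 0, 0, 0]
R3 ← R3 − (3/2)·R1: [0, 0, 0, 0, 0, 0]
The echelon form has 1 nonzero rows, and every pivot lies in the first 5 columns, so rank(A) = rank([A|b]) = 1.
The system is consistent.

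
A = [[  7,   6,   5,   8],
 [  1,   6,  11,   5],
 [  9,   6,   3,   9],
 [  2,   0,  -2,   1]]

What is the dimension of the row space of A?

Row reduce to echelon form.
R2 ← R2 − (1/7)·R1: [0, 36/7, 72/7, 27/7]
R3 ← R3 − (9/7)·R1: [0, -12/7, -24/7, -9/7]
R4 ← R4 − (2/7)·R1: [0, -12/7, -24/7, -9/7]
R3 ← R3 + (1/3)·R2: [0, 0, 0, 0]
R4 ← R4 + (1/3)·R2: [0, 0, 0, 0]
Echelon form has 2 nonzero rows, so rank(A) = 2.
The row space has dimension equal to the rank: 2.

2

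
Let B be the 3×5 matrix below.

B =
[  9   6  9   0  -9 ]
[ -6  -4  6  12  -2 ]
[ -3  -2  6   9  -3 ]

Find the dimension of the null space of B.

Row reduce to echelon form.
R2 ← R2 + (2/3)·R1: [0, 0, 12, 12, -8]
R3 ← R3 + (1/3)·R1: [0, 0, 9, 9, -6]
R3 ← R3 − (3/4)·R2: [0, 0, 0, 0, 0]
2 nonzero rows, so rank(B) = 2.
B has 5 columns; by rank–nullity, nullity = 5 − 2 = 3.

3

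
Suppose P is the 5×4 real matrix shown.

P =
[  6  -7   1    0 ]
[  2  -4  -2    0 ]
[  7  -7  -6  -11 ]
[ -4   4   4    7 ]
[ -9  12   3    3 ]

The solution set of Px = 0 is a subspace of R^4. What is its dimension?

Row reduce to echelon form.
R2 ← R2 − (1/3)·R1: [0, -5/3, -7/3, 0]
R3 ← R3 − (7/6)·R1: [0, 7/6, -43/6, -11]
R4 ← R4 + (2/3)·R1: [0, -2/3, 14/3, 7]
R5 ← R5 + (3/2)·R1: [0, 3/2, 9/2, 3]
R3 ← R3 + (7/10)·R2: [0, 0, -44/5, -11]
R4 ← R4 − (2/5)·R2: [0, 0, 28/5, 7]
R5 ← R5 + (9/10)·R2: [0, 0, 12/5, 3]
R4 ← R4 + (7/11)·R3: [0, 0, 0, 0]
R5 ← R5 + (3/11)·R3: [0, 0, 0, 0]
3 nonzero rows, so rank(P) = 3.
P has 4 columns; by rank–nullity, nullity = 4 − 3 = 1.

1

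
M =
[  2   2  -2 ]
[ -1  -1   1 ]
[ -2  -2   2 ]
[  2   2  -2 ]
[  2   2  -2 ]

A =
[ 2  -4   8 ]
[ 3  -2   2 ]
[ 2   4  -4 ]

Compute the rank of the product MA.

First compute MA:
[[  6, -20,  28],
 [ -3,  10, -14],
 [ -6,  20, -28],
 [  6, -20,  28],
 [  6, -20,  28]]
Now row reduce the product.
R2 ← R2 + (1/2)·R1: [0, 0, 0]
R3 ← R3 + R1: [0, 0, 0]
R4 ← R4 − R1: [0, 0, 0]
R5 ← R5 − R1: [0, 0, 0]
1 nonzero row, so rank(MA) = 1.

1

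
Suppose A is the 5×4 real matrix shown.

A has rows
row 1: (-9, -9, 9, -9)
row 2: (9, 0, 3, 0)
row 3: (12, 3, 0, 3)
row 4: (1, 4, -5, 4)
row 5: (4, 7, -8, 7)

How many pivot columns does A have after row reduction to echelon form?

2

Row reduce to echelon form.
R2 ← R2 + R1: [0, -9, 12, -9]
R3 ← R3 + (4/3)·R1: [0, -9, 12, -9]
R4 ← R4 + (1/9)·R1: [0, 3, -4, 3]
R5 ← R5 + (4/9)·R1: [0, 3, -4, 3]
R3 ← R3 − R2: [0, 0, 0, 0]
R4 ← R4 + (1/3)·R2: [0, 0, 0, 0]
R5 ← R5 + (1/3)·R2: [0, 0, 0, 0]
Echelon form has 2 nonzero rows, so rank(A) = 2.
Each nonzero row contributes one pivot column: 2 pivot columns.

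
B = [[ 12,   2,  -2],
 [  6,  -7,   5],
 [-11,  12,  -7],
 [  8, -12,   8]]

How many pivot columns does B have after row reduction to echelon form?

3

Row reduce to echelon form.
R2 ← R2 − (1/2)·R1: [0, -8, 6]
R3 ← R3 + (11/12)·R1: [0, 83/6, -53/6]
R4 ← R4 − (2/3)·R1: [0, -40/3, 28/3]
R3 ← R3 + (83/48)·R2: [0, 0, 37/24]
R4 ← R4 − (5/3)·R2: [0, 0, -2/3]
R4 ← R4 + (16/37)·R3: [0, 0, 0]
Echelon form has 3 nonzero rows, so rank(B) = 3.
Each nonzero row contributes one pivot column: 3 pivot columns.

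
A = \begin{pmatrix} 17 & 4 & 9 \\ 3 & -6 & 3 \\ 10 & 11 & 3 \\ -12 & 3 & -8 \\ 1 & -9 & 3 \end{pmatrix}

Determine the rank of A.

3

Row reduce to echelon form.
R2 ← R2 − (3/17)·R1: [0, -114/17, 24/17]
R3 ← R3 − (10/17)·R1: [0, 147/17, -39/17]
R4 ← R4 + (12/17)·R1: [0, 99/17, -28/17]
R5 ← R5 − (1/17)·R1: [0, -157/17, 42/17]
R3 ← R3 + (49/38)·R2: [0, 0, -9/19]
R4 ← R4 + (33/38)·R2: [0, 0, -8/19]
R5 ← R5 − (157/114)·R2: [0, 0, 10/19]
R4 ← R4 − (8/9)·R3: [0, 0, 0]
R5 ← R5 + (10/9)·R3: [0, 0, 0]
Echelon form has 3 nonzero rows, so rank(A) = 3.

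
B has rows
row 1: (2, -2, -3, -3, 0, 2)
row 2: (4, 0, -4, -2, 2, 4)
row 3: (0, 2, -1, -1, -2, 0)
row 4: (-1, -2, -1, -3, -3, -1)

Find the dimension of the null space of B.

3

Row reduce to echelon form.
R2 ← R2 − (2)·R1: [0, 4, 2, 4, 2, 0]
R4 ← R4 + (1/2)·R1: [0, -3, -5/2, -9/2, -3, 0]
R3 ← R3 − (1/2)·R2: [0, 0, -2, -3, -3, 0]
R4 ← R4 + (3/4)·R2: [0, 0, -1, -3/2, -3/2, 0]
R4 ← R4 − (1/2)·R3: [0, 0, 0, 0, 0, 0]
3 nonzero rows, so rank(B) = 3.
B has 6 columns; by rank–nullity, nullity = 6 − 3 = 3.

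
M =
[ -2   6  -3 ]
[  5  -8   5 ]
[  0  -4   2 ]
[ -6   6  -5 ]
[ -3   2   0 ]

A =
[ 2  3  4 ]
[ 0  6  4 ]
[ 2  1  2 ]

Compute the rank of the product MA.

First compute MA:
[[-10,  27,  10],
 [ 20, -28,  -2],
 [  4, -22, -12],
 [-22,  13, -10],
 [ -6,   3,  -4]]
Now row reduce the product.
R2 ← R2 + (2)·R1: [0, 26, 18]
R3 ← R3 + (2/5)·R1: [0, -56/5, -8]
R4 ← R4 − (11/5)·R1: [0, -232/5, -32]
R5 ← R5 − (3/5)·R1: [0, -66/5, -10]
R3 ← R3 + (28/65)·R2: [0, 0, -16/65]
R4 ← R4 + (116/65)·R2: [0, 0, 8/65]
R5 ← R5 + (33/65)·R2: [0, 0, -56/65]
R4 ← R4 + (1/2)·R3: [0, 0, 0]
R5 ← R5 − (7/2)·R3: [0, 0, 0]
3 nonzero rows, so rank(MA) = 3.

3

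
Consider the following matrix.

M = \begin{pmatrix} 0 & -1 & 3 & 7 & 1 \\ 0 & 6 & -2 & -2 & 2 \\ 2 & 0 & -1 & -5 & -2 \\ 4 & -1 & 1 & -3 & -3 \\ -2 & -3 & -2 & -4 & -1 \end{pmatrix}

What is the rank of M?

3

Row reduce to echelon form.
Swap R1 ↔ R3
R4 ← R4 − (2)·R1: [0, -1, 3, 7, 1]
R5 ← R5 + R1: [0, -3, -3, -9, -3]
R3 ← R3 + (1/6)·R2: [0, 0, 8/3, 20/3, 4/3]
R4 ← R4 + (1/6)·R2: [0, 0, 8/3, 20/3, 4/3]
R5 ← R5 + (1/2)·R2: [0, 0, -4, -10, -2]
R4 ← R4 − R3: [0, 0, 0, 0, 0]
R5 ← R5 + (3/2)·R3: [0, 0, 0, 0, 0]
Echelon form has 3 nonzero rows, so rank(M) = 3.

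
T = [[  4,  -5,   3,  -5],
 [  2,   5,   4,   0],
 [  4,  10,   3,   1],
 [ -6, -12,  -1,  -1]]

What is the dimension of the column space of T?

3

Row reduce to echelon form.
R2 ← R2 − (1/2)·R1: [0, 15/2, 5/2, 5/2]
R3 ← R3 − R1: [0, 15, 0, 6]
R4 ← R4 + (3/2)·R1: [0, -39/2, 7/2, -17/2]
R3 ← R3 − (2)·R2: [0, 0, -5, 1]
R4 ← R4 + (13/5)·R2: [0, 0, 10, -2]
R4 ← R4 + (2)·R3: [0, 0, 0, 0]
Echelon form has 3 nonzero rows, so rank(T) = 3.
The column space has dimension equal to the rank: 3.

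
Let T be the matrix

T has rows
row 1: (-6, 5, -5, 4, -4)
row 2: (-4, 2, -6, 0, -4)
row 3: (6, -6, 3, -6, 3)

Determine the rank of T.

2

Row reduce to echelon form.
R2 ← R2 − (2/3)·R1: [0, -4/3, -8/3, -8/3, -4/3]
R3 ← R3 + R1: [0, -1, -2, -2, -1]
R3 ← R3 − (3/4)·R2: [0, 0, 0, 0, 0]
Echelon form has 2 nonzero rows, so rank(T) = 2.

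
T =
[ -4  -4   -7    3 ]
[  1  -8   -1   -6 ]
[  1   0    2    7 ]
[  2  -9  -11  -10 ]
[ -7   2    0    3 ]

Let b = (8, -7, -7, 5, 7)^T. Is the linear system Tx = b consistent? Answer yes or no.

Row reduce the augmented matrix [T | b].
R2 ← R2 + (1/4)·R1: [0, -9, -11/4, -21/4, -5]
R3 ← R3 + (1/4)·R1: [0, -1, 1/4, 31/4, -5]
R4 ← R4 + (1/2)·R1: [0, -11, -29/2, -17/2, 9]
R5 ← R5 − (7/4)·R1: [0, 9, 49/4, -9/4, -7]
R3 ← R3 − (1/9)·R2: [0, 0, 5/9, 25/3, -40/9]
R4 ← R4 − (11/9)·R2: [0, 0, -401/36, -25/12, 136/9]
R5 ← R5 + R2: [0, 0, 19/2, -15/2, -12]
R4 ← R4 + (401/20)·R3: [0, 0, 0, 165, -74]
R5 ← R5 − (171/10)·R3: [0, 0, 0, -150, 64]
R5 ← R5 + (10/11)·R4: [0, 0, 0, 0, -36/11]
The echelon form has 5 nonzero rows; the last pivot sits in the augmented column, so rank(T) = 4 but rank([T|b]) = 5.
Since the ranks differ, the system is inconsistent.

no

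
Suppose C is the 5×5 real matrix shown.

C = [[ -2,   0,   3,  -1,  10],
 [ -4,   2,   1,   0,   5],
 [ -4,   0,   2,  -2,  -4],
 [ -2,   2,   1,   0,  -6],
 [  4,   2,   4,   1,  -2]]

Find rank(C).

Row reduce to echelon form.
R2 ← R2 − (2)·R1: [0, 2, -5, 2, -15]
R3 ← R3 − (2)·R1: [0, 0, -4, 0, -24]
R4 ← R4 − R1: [0, 2, -2, 1, -16]
R5 ← R5 + (2)·R1: [0, 2, 10, -1, 18]
R4 ← R4 − R2: [0, 0, 3, -1, -1]
R5 ← R5 − R2: [0, 0, 15, -3, 33]
R4 ← R4 + (3/4)·R3: [0, 0, 0, -1, -19]
R5 ← R5 + (15/4)·R3: [0, 0, 0, -3, -57]
R5 ← R5 − (3)·R4: [0, 0, 0, 0, 0]
Echelon form has 4 nonzero rows, so rank(C) = 4.

4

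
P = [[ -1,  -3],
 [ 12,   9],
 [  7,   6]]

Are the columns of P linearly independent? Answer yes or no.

Row reduce P to echelon form.
R2 ← R2 + (12)·R1: [0, -27]
R3 ← R3 + (7)·R1: [0, -15]
R3 ← R3 − (5/9)·R2: [0, 0]
2 pivots among 2 columns.
Every column is a pivot column, so the columns are linearly independent.

yes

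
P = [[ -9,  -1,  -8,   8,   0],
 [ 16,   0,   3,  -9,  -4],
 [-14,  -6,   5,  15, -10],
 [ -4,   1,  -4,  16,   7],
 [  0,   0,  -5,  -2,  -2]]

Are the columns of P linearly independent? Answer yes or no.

Row reduce P to echelon form.
R2 ← R2 + (16/9)·R1: [0, -16/9, -101/9, 47/9, -4]
R3 ← R3 − (14/9)·R1: [0, -40/9, 157/9, 23/9, -10]
R4 ← R4 − (4/9)·R1: [0, 13/9, -4/9, 112/9, 7]
R3 ← R3 − (5/2)·R2: [0, 0, 91/2, -21/2, 0]
R4 ← R4 + (13/16)·R2: [0, 0, -153/16, 267/16, 15/4]
R4 ← R4 + (153/728)·R3: [0, 0, 0, 753/52, 15/4]
R5 ← R5 + (10/91)·R3: [0, 0, 0, -41/13, -2]
R5 ← R5 + (164/753)·R4: [0, 0, 0, 0, -297/251]
5 pivots among 5 columns.
Every column is a pivot column, so the columns are linearly independent.

yes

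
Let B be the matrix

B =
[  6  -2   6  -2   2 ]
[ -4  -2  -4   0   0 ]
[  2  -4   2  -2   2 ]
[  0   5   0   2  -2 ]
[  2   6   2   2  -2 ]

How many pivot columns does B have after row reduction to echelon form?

2

Row reduce to echelon form.
R2 ← R2 + (2/3)·R1: [0, -10/3, 0, -4/3, 4/3]
R3 ← R3 − (1/3)·R1: [0, -10/3, 0, -4/3, 4/3]
R5 ← R5 − (1/3)·R1: [0, 20/3, 0, 8/3, -8/3]
R3 ← R3 − R2: [0, 0, 0, 0, 0]
R4 ← R4 + (3/2)·R2: [0, 0, 0, 0, 0]
R5 ← R5 + (2)·R2: [0, 0, 0, 0, 0]
Echelon form has 2 nonzero rows, so rank(B) = 2.
Each nonzero row contributes one pivot column: 2 pivot columns.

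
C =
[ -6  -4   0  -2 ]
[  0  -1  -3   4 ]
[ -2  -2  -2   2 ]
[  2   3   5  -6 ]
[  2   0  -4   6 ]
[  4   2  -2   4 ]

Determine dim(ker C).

Row reduce to echelon form.
R3 ← R3 − (1/3)·R1: [0, -2/3, -2, 8/3]
R4 ← R4 + (1/3)·R1: [0, 5/3, 5, -20/3]
R5 ← R5 + (1/3)·R1: [0, -4/3, -4, 16/3]
R6 ← R6 + (2/3)·R1: [0, -2/3, -2, 8/3]
R3 ← R3 − (2/3)·R2: [0, 0, 0, 0]
R4 ← R4 + (5/3)·R2: [0, 0, 0, 0]
R5 ← R5 − (4/3)·R2: [0, 0, 0, 0]
R6 ← R6 − (2/3)·R2: [0, 0, 0, 0]
2 nonzero rows, so rank(C) = 2.
C has 4 columns; by rank–nullity, nullity = 4 − 2 = 2.

2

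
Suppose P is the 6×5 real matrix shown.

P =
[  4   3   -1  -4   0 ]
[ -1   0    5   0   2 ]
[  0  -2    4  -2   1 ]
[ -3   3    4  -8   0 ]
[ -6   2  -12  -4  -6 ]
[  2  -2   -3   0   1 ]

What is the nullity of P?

0

Row reduce to echelon form.
R2 ← R2 + (1/4)·R1: [0, 3/4, 19/4, -1, 2]
R4 ← R4 + (3/4)·R1: [0, 21/4, 13/4, -11, 0]
R5 ← R5 + (3/2)·R1: [0, 13/2, -27/2, -10, -6]
R6 ← R6 − (1/2)·R1: [0, -7/2, -5/2, 2, 1]
R3 ← R3 + (8/3)·R2: [0, 0, 50/3, -14/3, 19/3]
R4 ← R4 − (7)·R2: [0, 0, -30, -4, -14]
R5 ← R5 − (26/3)·R2: [0, 0, -164/3, -4/3, -70/3]
R6 ← R6 + (14/3)·R2: [0, 0, 59/3, -8/3, 31/3]
R4 ← R4 + (9/5)·R3: [0, 0, 0, -62/5, -13/5]
R5 ← R5 + (82/25)·R3: [0, 0, 0, -416/25, -64/25]
R6 ← R6 − (59/50)·R3: [0, 0, 0, 71/25, 143/50]
R5 ← R5 − (208/155)·R4: [0, 0, 0, 0, 144/155]
R6 ← R6 + (71/310)·R4: [0, 0, 0, 0, 351/155]
R6 ← R6 − (39/16)·R5: [0, 0, 0, 0, 0]
5 nonzero rows, so rank(P) = 5.
P has 5 columns; by rank–nullity, nullity = 5 − 5 = 0.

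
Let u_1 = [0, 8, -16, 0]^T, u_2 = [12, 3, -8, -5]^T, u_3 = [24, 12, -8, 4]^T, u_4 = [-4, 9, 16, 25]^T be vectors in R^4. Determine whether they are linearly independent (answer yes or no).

no

Form the matrix with these vectors as rows and row reduce.
Swap R1 ↔ R2
R3 ← R3 − (2)·R1: [0, 6, 8, 14]
R4 ← R4 + (1/3)·R1: [0, 10, 40/3, 70/3]
R3 ← R3 − (3/4)·R2: [0, 0, 20, 14]
R4 ← R4 − (5/4)·R2: [0, 0, 100/3, 70/3]
R4 ← R4 − (5/3)·R3: [0, 0, 0, 0]
3 nonzero rows, so the 4 vectors span a space of dimension 3.
Since 3 < 4, the vectors are linearly dependent.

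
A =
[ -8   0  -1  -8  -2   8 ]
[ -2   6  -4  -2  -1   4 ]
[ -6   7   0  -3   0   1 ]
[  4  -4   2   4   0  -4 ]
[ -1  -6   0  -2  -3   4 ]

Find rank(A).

Row reduce to echelon form.
R2 ← R2 − (1/4)·R1: [0, 6, -15/4, 0, -1/2, 2]
R3 ← R3 − (3/4)·R1: [0, 7, 3/4, 3, 3/2, -5]
R4 ← R4 + (1/2)·R1: [0, -4, 3/2, 0, -1, 0]
R5 ← R5 − (1/8)·R1: [0, -6, 1/8, -1, -11/4, 3]
R3 ← R3 − (7/6)·R2: [0, 0, 41/8, 3, 25/12, -22/3]
R4 ← R4 + (2/3)·R2: [0, 0, -1, 0, -4/3, 4/3]
R5 ← R5 + R2: [0, 0, -29/8, -1, -13/4, 5]
R4 ← R4 + (8/41)·R3: [0, 0, 0, 24/41, -38/41, -4/41]
R5 ← R5 + (29/41)·R3: [0, 0, 0, 46/41, -437/246, -23/123]
R5 ← R5 − (23/12)·R4: [0, 0, 0, 0, 0, 0]
Echelon form has 4 nonzero rows, so rank(A) = 4.

4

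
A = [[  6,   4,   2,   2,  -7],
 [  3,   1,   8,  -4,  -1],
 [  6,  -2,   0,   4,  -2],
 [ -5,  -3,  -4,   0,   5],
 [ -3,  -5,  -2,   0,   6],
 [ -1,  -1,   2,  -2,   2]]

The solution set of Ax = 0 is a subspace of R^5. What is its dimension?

Row reduce to echelon form.
R2 ← R2 − (1/2)·R1: [0, -1, 7, -5, 5/2]
R3 ← R3 − R1: [0, -6, -2, 2, 5]
R4 ← R4 + (5/6)·R1: [0, 1/3, -7/3, 5/3, -5/6]
R5 ← R5 + (1/2)·R1: [0, -3, -1, 1, 5/2]
R6 ← R6 + (1/6)·R1: [0, -1/3, 7/3, -5/3, 5/6]
R3 ← R3 − (6)·R2: [0, 0, -44, 32, -10]
R4 ← R4 + (1/3)·R2: [0, 0, 0, 0, 0]
R5 ← R5 − (3)·R2: [0, 0, -22, 16, -5]
R6 ← R6 − (1/3)·R2: [0, 0, 0, 0, 0]
R5 ← R5 − (1/2)·R3: [0, 0, 0, 0, 0]
3 nonzero rows, so rank(A) = 3.
A has 5 columns; by rank–nullity, nullity = 5 − 3 = 2.

2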